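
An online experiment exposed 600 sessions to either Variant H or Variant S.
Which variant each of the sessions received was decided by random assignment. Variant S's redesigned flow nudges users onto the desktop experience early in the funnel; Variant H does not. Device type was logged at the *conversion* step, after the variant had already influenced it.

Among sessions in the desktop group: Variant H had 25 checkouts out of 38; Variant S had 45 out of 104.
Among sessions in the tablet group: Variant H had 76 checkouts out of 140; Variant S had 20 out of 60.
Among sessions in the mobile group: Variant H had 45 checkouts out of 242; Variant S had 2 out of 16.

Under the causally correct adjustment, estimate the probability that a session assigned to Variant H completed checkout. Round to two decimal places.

Device type is downstream of the variant. One should not condition on a consequence of treatment, so the overall rates are the right comparison.
So P(outcome | do(Variant H)) is just the pooled rate for Variant H: 146/420 = 0.348.

0.35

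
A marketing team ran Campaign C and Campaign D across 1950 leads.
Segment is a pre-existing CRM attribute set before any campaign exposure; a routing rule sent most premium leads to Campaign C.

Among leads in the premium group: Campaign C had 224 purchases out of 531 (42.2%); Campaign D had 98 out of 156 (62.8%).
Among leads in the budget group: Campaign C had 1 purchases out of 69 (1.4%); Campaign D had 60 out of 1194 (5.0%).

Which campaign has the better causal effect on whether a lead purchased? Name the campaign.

Campaign D

Customer segment is set before the campaign has any effect — it is not caused by the campaign — and it independently drives the outcome. That makes it a confounder, so the causal comparison is within customer segment levels.
Within each level — premium: 42.2% vs 62.8%; budget: 1.4% vs 5.0% — Campaign D is higher every time.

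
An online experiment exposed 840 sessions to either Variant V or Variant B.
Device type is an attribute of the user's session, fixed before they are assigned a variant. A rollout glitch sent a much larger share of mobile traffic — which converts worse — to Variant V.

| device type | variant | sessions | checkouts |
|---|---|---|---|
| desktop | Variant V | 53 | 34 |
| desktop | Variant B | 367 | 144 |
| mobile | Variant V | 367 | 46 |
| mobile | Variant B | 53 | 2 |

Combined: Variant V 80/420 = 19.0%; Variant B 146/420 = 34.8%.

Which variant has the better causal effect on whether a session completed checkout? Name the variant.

Variant V is higher inside every device type stratum but Variant B is higher in aggregate. Whether to stratify depends on how device type relates to the variant.
Here device type is a common cause — it drives both which variant a case falls under and the outcome. The crude comparison mixes populations; the stratum-specific rates are the causally relevant ones.
Within each level — desktop: 64.2% vs 39.2%; mobile: 12.5% vs 3.8% — Variant V is higher every time.

Variant V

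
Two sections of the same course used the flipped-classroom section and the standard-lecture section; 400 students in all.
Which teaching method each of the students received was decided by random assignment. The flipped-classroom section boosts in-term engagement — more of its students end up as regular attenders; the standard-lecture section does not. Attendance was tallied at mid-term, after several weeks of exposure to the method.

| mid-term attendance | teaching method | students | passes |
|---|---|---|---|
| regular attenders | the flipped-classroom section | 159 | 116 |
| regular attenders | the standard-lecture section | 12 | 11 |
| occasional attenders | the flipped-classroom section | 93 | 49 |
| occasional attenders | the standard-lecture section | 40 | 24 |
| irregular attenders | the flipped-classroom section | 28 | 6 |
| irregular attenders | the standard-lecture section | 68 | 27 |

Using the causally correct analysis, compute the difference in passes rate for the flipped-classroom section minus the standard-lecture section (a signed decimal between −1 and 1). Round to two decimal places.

+0.09

Stratifying would compare teaching methods among students the teaching methods themselves sorted into mid-term attendance groups — a form of selection on an intermediate. The unconditioned pooled rates give the total causal effect.
The causal difference is the pooled difference: 0.611 − 0.517 = +0.094.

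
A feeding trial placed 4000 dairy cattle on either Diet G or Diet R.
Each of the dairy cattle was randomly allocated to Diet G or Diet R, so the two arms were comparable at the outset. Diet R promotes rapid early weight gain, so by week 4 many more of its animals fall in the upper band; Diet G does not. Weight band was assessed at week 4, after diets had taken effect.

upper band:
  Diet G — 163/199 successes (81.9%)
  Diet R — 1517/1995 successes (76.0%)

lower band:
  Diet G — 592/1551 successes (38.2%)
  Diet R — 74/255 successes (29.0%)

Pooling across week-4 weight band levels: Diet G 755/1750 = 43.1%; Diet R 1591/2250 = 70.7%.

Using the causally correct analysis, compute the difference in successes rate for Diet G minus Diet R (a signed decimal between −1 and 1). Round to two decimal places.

The distribution of week-4 weight band is itself part of what the diet does — it is an intermediate outcome. Holding it fixed would remove that part of the effect; the total effect is the pooled difference.
The causal difference is the pooled difference: 0.431 − 0.707 = -0.276.

-0.28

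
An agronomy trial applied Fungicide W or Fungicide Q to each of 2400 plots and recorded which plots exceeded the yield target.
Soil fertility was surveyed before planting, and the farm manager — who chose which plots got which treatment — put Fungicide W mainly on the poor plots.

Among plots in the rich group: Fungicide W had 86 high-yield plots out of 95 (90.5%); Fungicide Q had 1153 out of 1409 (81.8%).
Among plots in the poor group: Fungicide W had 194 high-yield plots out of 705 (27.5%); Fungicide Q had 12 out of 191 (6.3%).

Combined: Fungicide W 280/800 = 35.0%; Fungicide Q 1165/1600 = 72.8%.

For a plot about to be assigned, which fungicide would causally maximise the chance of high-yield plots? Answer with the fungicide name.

The soil fertility-specific comparison favours Fungicide W throughout, but the pooled figures favour Fungicide Q. The question is whether to condition on soil fertility.
Soil fertility differs across fungicides for reasons unrelated to any effect of the fungicide itself, and it separately predicts the outcome — a classic confounder. We must compare within soil fertility levels.
Within each level — rich: 90.5% vs 81.8%; poor: 27.5% vs 6.3% — Fungicide W is higher every time.

Fungicide W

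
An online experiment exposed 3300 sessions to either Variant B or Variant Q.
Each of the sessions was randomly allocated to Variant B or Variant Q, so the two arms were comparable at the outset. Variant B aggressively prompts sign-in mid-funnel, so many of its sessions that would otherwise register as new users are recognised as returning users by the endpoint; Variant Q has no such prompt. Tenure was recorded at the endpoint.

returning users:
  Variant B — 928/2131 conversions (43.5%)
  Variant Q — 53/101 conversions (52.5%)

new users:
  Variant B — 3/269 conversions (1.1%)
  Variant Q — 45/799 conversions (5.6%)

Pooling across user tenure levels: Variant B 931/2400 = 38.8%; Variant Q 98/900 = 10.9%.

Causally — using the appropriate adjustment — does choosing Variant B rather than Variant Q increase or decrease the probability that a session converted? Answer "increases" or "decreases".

The stratified and pooled comparisons disagree (Variant Q wins within each user tenure; Variant B wins overall), so the answer turns on the causal role of user tenure.
User tenure is recorded after the variant and is itself shifted by it — it sits on the causal path from variant to outcome. Conditioning on a mediator would strip out part of the effect we want; the pooled comparison gives the total causal effect.
Pooled: Variant B 38.8% vs Variant Q 10.9%; Variant B is higher overall.

increases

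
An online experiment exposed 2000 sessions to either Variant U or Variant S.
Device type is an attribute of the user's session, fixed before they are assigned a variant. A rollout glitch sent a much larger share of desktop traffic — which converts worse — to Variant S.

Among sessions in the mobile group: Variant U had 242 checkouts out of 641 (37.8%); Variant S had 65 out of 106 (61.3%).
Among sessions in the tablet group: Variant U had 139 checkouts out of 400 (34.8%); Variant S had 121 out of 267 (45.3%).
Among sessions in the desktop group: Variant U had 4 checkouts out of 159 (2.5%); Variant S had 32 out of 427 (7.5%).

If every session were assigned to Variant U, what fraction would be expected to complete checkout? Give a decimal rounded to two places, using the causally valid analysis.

0.26

Since device type is a pre-existing factor (not a product of the variant) and it affects the outcome on its own, it is a confounder. The stratified rates, not the pooled rate, identify the causal effect.
Standardising Variant U to the population device type mix: 0.373·242/641 + 0.334·139/400 + 0.293·4/159 = 0.264.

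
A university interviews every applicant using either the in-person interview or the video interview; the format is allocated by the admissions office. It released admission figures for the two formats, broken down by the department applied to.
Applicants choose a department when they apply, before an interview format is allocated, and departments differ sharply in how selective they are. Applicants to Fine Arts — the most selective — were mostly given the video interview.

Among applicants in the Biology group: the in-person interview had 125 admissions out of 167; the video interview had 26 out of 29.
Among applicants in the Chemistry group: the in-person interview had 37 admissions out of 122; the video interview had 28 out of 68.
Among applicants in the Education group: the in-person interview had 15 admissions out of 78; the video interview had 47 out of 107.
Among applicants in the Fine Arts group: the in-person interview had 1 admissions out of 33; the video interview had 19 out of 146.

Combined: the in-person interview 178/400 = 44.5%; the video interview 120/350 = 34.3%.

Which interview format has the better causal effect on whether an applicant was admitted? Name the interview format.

the video interview

Since department is a pre-existing factor (not a product of the interview format) and it affects the outcome on its own, it is a confounder. The stratified rates, not the pooled rate, identify the causal effect.
Within each level — Biology: 74.9% vs 89.7%; Chemistry: 30.3% vs 41.2%; Education: 19.2% vs 43.9%; Fine Arts: 3.0% vs 13.0% — the video interview is higher every time.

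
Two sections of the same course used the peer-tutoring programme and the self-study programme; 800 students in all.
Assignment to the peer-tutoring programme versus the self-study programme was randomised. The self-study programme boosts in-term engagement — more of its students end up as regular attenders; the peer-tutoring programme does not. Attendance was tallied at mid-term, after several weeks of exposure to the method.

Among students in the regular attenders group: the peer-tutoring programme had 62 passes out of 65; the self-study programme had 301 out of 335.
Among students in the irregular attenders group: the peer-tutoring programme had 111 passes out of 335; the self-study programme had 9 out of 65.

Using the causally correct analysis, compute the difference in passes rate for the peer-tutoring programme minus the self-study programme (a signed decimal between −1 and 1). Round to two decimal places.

The distribution of mid-term attendance is itself part of what the teaching method does — it is an intermediate outcome. Holding it fixed would remove that part of the effect; the total effect is the pooled difference.
The causal difference is the pooled difference: 0.432 − 0.775 = -0.343.

-0.34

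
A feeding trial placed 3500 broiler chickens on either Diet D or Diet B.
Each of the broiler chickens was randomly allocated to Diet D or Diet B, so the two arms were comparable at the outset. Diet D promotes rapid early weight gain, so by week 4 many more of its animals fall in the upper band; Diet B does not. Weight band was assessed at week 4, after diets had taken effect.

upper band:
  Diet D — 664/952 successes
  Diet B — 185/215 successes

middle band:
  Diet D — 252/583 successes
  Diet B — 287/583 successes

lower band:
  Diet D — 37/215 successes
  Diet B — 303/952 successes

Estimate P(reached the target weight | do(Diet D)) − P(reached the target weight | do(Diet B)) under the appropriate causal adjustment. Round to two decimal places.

Week-4 weight band lies on the pathway diet → week-4 weight band → outcome, so adjusting for it blocks the indirect effect. For the total causal effect of diet, use the unadjusted pooled rates.
The causal difference is the pooled difference: 0.545 − 0.443 = +0.102.

+0.10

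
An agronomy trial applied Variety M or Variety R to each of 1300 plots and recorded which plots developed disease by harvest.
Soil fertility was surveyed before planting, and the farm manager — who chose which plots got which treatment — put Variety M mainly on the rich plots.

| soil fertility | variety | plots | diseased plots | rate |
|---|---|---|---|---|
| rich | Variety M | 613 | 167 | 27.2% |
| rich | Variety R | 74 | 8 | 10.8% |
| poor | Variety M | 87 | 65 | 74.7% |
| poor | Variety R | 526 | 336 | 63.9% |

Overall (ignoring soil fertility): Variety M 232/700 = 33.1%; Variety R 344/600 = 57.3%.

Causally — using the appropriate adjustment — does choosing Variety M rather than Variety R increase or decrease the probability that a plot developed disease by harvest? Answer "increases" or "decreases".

The stratified and pooled comparisons disagree (Variety R wins within each soil fertility; Variety M wins overall), so the answer turns on the causal role of soil fertility.
Here soil fertility is a common cause — it drives both which variety a case falls under and the outcome. The crude comparison mixes populations; the stratum-specific rates are the causally relevant ones.
Within each level — rich: 27.2% vs 10.8%; poor: 74.7% vs 63.9% — Variety R is lower every time.

increases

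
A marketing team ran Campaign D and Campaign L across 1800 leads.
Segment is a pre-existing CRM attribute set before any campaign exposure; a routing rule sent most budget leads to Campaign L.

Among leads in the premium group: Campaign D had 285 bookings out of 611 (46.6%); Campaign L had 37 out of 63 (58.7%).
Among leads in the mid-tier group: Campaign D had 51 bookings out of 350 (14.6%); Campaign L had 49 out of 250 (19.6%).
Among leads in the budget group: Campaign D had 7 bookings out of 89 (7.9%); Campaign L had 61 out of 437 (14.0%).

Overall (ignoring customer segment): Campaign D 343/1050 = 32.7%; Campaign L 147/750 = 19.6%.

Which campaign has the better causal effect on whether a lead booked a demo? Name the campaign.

The customer segment-specific comparison favours Campaign L throughout, but the pooled figures favour Campaign D. The question is whether to condition on customer segment.
Customer segment is set before the campaign has any effect — it is not caused by the campaign — and it independently drives the outcome. That makes it a confounder, so the causal comparison is within customer segment levels.
Within each level — premium: 46.6% vs 58.7%; mid-tier: 14.6% vs 19.6%; budget: 7.9% vs 14.0% — Campaign L is higher every time.

Campaign L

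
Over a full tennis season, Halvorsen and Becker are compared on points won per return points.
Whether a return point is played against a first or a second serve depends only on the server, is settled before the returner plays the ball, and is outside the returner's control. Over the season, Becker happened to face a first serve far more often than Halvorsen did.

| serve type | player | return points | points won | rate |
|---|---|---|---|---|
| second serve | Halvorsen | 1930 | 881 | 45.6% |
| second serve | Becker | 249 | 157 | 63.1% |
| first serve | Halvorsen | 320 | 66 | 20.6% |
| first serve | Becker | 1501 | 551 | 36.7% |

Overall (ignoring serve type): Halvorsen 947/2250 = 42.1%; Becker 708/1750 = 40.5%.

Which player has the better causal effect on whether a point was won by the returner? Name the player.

Here serve type is a common cause — it drives both which player a case falls under and the outcome. The crude comparison mixes populations; the stratum-specific rates are the causally relevant ones.
Within each level — second serve: 45.6% vs 63.1%; first serve: 20.6% vs 36.7% — Becker is higher every time.

Becker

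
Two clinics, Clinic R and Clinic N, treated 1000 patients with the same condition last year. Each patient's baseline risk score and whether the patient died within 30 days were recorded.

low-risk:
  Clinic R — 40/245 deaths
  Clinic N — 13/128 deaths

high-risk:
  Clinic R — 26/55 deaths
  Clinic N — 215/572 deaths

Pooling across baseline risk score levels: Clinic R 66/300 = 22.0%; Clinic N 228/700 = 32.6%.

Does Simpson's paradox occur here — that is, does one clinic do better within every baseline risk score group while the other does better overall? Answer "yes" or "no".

yes

Within each baseline risk score level (low-risk 16.3% vs 10.2%; high-risk 47.3% vs 37.6%), Clinic N has the lower rate every time. Pooled: 22.0% vs 32.6% — Clinic R has the lower rate overall. The two comparisons disagree.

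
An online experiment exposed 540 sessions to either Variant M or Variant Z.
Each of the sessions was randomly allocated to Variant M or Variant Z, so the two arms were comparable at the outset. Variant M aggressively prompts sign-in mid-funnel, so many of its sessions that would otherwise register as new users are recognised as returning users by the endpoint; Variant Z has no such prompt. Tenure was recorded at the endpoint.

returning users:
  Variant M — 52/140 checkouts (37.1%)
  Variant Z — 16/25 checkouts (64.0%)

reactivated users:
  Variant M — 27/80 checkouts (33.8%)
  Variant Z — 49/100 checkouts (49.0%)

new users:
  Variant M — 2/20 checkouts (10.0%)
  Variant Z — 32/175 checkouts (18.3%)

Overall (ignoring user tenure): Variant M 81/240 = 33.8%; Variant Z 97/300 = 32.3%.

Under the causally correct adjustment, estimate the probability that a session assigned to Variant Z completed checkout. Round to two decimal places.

User tenure lies on the pathway variant → user tenure → outcome, so adjusting for it blocks the indirect effect. For the total causal effect of variant, use the unadjusted pooled rates.
So P(outcome | do(Variant Z)) is just the pooled rate for Variant Z: 97/300 = 0.323.

0.32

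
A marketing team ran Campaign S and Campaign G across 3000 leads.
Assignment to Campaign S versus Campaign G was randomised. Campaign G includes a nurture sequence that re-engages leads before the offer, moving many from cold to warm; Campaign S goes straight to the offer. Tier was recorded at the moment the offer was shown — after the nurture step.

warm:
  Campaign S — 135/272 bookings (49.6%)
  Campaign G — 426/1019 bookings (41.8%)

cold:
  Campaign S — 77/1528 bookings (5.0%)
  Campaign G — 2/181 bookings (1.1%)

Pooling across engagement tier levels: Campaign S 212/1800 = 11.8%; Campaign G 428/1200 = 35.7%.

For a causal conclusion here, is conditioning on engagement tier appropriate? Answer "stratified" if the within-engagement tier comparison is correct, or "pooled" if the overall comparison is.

Stratifying would compare campaigns among leads the campaigns themselves sorted into engagement tier groups — a form of selection on an intermediate. The unconditioned pooled rates give the total causal effect.
Pooled: Campaign S 11.8% vs Campaign G 35.7%; Campaign G is higher overall.

pooled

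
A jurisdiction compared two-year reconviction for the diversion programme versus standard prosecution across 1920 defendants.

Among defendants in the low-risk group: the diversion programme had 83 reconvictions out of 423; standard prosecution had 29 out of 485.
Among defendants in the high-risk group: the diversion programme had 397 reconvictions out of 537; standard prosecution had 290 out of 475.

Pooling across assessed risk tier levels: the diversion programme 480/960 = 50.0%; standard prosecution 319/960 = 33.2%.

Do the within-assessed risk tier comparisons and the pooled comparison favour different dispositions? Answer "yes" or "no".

Within each assessed risk tier level (low-risk 19.6% vs 6.0%; high-risk 73.9% vs 61.1%), standard prosecution has the lower rate every time. Pooled: 50.0% vs 33.2% — standard prosecution has the lower rate overall. They agree.

no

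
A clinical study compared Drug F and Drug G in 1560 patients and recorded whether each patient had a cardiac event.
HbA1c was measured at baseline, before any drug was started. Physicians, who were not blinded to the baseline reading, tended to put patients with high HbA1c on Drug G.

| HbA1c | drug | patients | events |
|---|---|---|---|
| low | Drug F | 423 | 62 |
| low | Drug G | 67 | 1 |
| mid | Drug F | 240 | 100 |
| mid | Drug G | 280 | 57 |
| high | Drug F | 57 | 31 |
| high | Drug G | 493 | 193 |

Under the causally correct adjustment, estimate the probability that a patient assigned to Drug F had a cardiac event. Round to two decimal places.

Nothing the drug does changes HbA1c; the imbalance is an allocation artefact. With HbA1c also predicting the outcome, the pooled figure is confounded, and the within-stratum comparison is the causal one.
Standardising Drug F to the population HbA1c mix: 0.314·62/423 + 0.333·100/240 + 0.353·31/57 = 0.377.

0.38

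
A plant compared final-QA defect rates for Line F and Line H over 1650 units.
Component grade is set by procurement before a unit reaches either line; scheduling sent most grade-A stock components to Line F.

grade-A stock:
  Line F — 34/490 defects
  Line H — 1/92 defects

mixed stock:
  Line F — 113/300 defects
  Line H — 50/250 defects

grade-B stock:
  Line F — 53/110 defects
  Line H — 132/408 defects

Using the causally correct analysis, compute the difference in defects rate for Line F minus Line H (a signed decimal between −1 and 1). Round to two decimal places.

Within every component grade level Line H has the lower rate, yet pooled Line F does — Simpson's reversal.
Here component grade is a common cause — it drives both which line a case falls under and the outcome. The crude comparison mixes populations; the stratum-specific rates are the causally relevant ones.
Adjusting over the population distribution of component grade: 0.353·(0.069−0.011) + 0.333·(0.377−0.200) + 0.314·(0.482−0.324) = +0.129.

+0.13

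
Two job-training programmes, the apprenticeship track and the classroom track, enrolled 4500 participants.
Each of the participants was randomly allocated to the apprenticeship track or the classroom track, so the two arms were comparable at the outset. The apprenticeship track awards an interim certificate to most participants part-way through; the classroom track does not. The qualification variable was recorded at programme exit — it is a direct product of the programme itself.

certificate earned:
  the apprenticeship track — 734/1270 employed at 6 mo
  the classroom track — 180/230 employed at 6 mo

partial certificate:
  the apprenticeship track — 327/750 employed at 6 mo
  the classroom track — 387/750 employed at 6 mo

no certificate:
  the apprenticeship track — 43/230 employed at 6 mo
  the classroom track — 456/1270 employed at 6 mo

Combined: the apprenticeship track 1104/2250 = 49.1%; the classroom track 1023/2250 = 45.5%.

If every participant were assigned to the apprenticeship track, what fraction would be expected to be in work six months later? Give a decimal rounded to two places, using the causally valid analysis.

0.49

Within every qualification attained during the programme level the classroom track has the higher rate, yet pooled the apprenticeship track does — Simpson's reversal.
Qualification attained during the programme is recorded after the programme and is itself shifted by it — it sits on the causal path from programme to outcome. Conditioning on a mediator would strip out part of the effect we want; the pooled comparison gives the total causal effect.
So P(outcome | do(the apprenticeship track)) is just the pooled rate for the apprenticeship track: 1104/2250 = 0.491.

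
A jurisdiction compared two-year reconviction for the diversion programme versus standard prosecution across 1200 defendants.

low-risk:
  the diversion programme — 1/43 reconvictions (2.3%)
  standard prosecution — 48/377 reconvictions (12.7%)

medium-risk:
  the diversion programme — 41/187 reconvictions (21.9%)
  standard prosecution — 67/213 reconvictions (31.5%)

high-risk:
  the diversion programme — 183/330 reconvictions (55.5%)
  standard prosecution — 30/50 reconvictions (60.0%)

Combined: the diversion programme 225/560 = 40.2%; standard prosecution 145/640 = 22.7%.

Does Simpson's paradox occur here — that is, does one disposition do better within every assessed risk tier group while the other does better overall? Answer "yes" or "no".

Within each assessed risk tier level (low-risk 2.3% vs 12.7%; medium-risk 21.9% vs 31.5%; high-risk 55.5% vs 60.0%), the diversion programme has the lower rate every time. Pooled: 40.2% vs 22.7% — standard prosecution has the lower rate overall. The two comparisons disagree.

yes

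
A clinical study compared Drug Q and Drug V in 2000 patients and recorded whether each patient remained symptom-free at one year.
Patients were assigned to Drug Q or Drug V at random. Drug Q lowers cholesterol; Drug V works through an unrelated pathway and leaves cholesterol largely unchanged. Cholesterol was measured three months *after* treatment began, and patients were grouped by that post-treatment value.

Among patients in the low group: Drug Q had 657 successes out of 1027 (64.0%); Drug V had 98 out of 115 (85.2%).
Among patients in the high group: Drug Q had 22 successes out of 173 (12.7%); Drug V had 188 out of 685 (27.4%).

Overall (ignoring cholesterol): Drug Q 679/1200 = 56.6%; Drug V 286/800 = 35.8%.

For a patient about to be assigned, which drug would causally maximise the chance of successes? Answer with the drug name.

Drug Q

Within every cholesterol level Drug V has the higher rate, yet pooled Drug Q does — Simpson's reversal.
Stratifying would compare drugs among patients the drugs themselves sorted into cholesterol groups — a form of selection on an intermediate. The unconditioned pooled rates give the total causal effect.
Pooled: Drug Q 56.6% vs Drug V 35.8%; Drug Q is higher overall.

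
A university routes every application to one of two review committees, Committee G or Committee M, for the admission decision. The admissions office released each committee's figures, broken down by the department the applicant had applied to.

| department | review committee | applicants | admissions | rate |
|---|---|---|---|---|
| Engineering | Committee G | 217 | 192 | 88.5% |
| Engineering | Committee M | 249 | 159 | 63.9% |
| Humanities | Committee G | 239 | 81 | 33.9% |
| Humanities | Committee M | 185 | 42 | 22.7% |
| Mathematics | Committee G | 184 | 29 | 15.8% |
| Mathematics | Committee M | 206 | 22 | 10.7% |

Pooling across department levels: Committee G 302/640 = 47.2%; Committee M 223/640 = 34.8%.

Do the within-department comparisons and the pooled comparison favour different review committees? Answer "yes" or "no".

no

Within each department level (Engineering 88.5% vs 63.9%; Humanities 33.9% vs 22.7%; Mathematics 15.8% vs 10.7%), Committee G has the higher rate every time. Pooled: 47.2% vs 34.8% — Committee G has the higher rate overall. They agree.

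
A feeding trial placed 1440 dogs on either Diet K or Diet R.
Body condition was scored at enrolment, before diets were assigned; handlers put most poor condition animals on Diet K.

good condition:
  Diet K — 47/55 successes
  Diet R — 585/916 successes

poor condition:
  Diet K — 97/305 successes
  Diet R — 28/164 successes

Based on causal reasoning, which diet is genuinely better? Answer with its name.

Diet K

Nothing the diet does changes starting body condition; the imbalance is an allocation artefact. With starting body condition also predicting the outcome, the pooled figure is confounded, and the within-stratum comparison is the causal one.
Within each level — good condition: 85.5% vs 63.9%; poor condition: 31.8% vs 17.1% — Diet K is higher every time.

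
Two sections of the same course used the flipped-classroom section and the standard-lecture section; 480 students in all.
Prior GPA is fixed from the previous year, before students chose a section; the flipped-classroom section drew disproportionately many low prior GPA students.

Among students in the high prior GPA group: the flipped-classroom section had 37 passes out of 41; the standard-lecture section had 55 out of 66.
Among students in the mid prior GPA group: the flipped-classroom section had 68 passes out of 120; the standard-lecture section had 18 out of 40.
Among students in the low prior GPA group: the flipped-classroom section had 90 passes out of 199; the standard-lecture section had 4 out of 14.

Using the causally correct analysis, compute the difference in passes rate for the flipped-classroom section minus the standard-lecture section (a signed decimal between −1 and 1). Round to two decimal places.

the flipped-classroom section is higher inside every prior GPA band stratum but the standard-lecture section is higher in aggregate. Whether to stratify depends on how prior GPA band relates to the teaching method.
Prior GPA band differs across teaching methods for reasons unrelated to any effect of the teaching method itself, and it separately predicts the outcome — a classic confounder. We must compare within prior GPA band levels.
Adjusting over the population distribution of prior GPA band: 0.223·(0.902−0.833) + 0.333·(0.567−0.450) + 0.444·(0.452−0.286) = +0.128.

+0.13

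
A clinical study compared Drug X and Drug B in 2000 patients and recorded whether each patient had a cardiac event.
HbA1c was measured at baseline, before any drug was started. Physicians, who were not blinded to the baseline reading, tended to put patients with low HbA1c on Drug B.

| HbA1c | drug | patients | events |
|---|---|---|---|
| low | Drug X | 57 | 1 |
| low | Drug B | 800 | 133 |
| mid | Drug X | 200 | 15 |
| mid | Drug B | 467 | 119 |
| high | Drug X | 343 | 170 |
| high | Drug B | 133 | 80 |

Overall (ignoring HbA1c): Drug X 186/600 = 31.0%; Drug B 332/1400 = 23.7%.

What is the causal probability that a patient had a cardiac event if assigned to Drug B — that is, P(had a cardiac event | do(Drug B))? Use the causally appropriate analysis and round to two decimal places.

The imbalance in HbA1c arose from how patients were allocated, not from anything the drug did; and HbA1c independently affects the outcome. The pooled gap is confounded — condition on HbA1c.
Standardising Drug B to the population HbA1c mix: 0.428·133/800 + 0.334·119/467 + 0.238·80/133 = 0.299.

0.30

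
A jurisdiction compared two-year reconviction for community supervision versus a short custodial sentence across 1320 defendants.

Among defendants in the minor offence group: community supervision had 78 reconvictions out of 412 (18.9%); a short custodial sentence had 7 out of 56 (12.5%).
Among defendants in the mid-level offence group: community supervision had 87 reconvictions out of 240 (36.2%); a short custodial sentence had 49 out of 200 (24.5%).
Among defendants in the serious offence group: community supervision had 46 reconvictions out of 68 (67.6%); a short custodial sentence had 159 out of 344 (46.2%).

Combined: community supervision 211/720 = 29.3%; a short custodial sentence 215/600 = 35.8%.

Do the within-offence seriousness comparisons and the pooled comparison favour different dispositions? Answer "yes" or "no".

yes

Within each offence seriousness level (minor offence 18.9% vs 12.5%; mid-level offence 36.2% vs 24.5%; serious offence 67.6% vs 46.2%), a short custodial sentence has the lower rate every time. Pooled: 29.3% vs 35.8% — community supervision has the lower rate overall. The two comparisons disagree.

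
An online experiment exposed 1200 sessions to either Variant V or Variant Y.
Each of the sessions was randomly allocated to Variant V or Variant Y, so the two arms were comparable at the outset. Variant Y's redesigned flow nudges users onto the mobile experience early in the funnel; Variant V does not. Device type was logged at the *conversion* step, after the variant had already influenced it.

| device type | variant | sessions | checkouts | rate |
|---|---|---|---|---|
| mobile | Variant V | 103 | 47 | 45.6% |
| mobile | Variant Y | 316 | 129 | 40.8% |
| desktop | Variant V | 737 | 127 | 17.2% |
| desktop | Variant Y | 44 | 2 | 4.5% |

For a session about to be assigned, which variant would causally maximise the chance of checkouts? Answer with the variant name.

Variant Y

Variant V is higher inside every device type stratum but Variant Y is higher in aggregate. Whether to stratify depends on how device type relates to the variant.
Device type lies on the pathway variant → device type → outcome, so adjusting for it blocks the indirect effect. For the total causal effect of variant, use the unadjusted pooled rates.
Pooled: Variant V 20.7% vs Variant Y 36.4%; Variant Y is higher overall.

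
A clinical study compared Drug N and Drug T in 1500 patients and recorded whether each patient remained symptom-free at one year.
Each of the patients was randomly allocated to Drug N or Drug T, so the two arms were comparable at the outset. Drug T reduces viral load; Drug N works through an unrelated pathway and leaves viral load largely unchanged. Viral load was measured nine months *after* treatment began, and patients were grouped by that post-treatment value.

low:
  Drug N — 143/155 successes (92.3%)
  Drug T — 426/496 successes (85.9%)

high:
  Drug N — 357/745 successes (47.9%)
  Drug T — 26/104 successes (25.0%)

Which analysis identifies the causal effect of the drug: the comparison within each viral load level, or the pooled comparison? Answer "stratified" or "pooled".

Because the drug influences viral load, viral load is a post-treatment mediator, not a confounder. Stratifying on it would bias the estimate; the causal effect is the crude pooled difference.
Pooled: Drug N 55.6% vs Drug T 75.3%; Drug T is higher overall.

pooled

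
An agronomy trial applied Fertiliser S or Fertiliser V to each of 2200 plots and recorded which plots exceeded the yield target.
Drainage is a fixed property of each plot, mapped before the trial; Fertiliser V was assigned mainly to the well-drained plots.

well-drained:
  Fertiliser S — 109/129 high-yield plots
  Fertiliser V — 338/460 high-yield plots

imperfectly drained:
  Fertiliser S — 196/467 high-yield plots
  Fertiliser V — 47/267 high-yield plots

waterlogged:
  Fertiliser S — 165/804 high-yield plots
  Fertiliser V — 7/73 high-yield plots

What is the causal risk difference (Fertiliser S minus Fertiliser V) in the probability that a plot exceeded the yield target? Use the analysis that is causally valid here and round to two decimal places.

+0.15

Fertiliser S is higher inside every field drainage stratum but Fertiliser V is higher in aggregate. Whether to stratify depends on how field drainage relates to the fertiliser.
Field drainage satisfies the back-door criterion: it is not a descendant of the fertiliser, and it blocks the spurious path from fertiliser to outcome. Adjusting for it (i.e., using the within-field drainage rates) gives the causal effect.
Adjusting over the population distribution of field drainage: 0.268·(0.845−0.735) + 0.334·(0.420−0.176) + 0.399·(0.205−0.096) = +0.154.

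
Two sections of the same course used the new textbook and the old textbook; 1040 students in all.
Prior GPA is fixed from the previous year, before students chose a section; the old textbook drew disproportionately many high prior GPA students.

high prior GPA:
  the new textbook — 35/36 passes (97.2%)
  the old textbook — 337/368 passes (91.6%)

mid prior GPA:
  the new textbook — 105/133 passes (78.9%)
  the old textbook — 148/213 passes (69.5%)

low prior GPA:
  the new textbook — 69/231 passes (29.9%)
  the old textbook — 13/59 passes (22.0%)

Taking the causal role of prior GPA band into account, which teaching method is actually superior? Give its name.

the new textbook

The imbalance in prior GPA band arose from how students were allocated, not from anything the teaching method did; and prior GPA band independently affects the outcome. The pooled gap is confounded — condition on prior GPA band.
Within each level — high prior GPA: 97.2% vs 91.6%; mid prior GPA: 78.9% vs 69.5%; low prior GPA: 29.9% vs 22.0% — the new textbook is higher every time.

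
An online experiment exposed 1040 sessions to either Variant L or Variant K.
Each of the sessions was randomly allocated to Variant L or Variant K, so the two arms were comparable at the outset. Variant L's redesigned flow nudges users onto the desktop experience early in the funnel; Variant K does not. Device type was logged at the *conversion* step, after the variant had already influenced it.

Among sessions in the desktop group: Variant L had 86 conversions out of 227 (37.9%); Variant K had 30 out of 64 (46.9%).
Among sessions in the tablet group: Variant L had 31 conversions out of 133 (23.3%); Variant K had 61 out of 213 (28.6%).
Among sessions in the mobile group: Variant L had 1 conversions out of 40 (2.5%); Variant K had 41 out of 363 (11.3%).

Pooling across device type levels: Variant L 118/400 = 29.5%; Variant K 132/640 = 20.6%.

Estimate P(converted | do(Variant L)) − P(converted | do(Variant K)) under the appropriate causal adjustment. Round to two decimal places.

The device type-specific comparison favours Variant K throughout, but the pooled figures favour Variant L. The question is whether to condition on device type.
Device type here is a post-treatment variable shaped by the variant; conditioning on it would introduce bias rather than remove it. The overall comparison is the causal one.
The causal difference is the pooled difference: 0.295 − 0.206 = +0.089.

+0.09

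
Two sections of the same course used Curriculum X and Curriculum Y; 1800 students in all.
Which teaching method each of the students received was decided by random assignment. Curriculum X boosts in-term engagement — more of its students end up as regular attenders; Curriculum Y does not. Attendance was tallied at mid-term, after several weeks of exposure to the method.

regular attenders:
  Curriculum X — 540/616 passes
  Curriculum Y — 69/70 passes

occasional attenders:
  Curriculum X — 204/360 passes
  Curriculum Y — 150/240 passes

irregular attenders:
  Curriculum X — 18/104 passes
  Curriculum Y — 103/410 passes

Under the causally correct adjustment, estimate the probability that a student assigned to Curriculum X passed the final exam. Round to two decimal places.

Curriculum Y is higher inside every mid-term attendance stratum but Curriculum X is higher in aggregate. Whether to stratify depends on how mid-term attendance relates to the teaching method.
Mid-term attendance is recorded after the teaching method and is itself shifted by it — it sits on the causal path from teaching method to outcome. Conditioning on a mediator would strip out part of the effect we want; the pooled comparison gives the total causal effect.
So P(outcome | do(Curriculum X)) is just the pooled rate for Curriculum X: 762/1080 = 0.706.

0.71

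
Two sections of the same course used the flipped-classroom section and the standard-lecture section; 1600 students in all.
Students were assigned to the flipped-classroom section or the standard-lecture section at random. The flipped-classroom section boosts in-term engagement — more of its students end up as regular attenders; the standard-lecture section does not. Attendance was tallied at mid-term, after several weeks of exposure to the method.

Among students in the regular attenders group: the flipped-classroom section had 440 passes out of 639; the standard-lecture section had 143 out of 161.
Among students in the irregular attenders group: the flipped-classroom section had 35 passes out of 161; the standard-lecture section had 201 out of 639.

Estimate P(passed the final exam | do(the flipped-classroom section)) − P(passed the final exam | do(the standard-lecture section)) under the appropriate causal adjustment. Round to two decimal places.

The mid-term attendance-specific comparison favours the standard-lecture section throughout, but the pooled figures favour the flipped-classroom section. The question is whether to condition on mid-term attendance.
Mid-term attendance lies on the pathway teaching method → mid-term attendance → outcome, so adjusting for it blocks the indirect effect. For the total causal effect of teaching method, use the unadjusted pooled rates.
The causal difference is the pooled difference: 0.594 − 0.430 = +0.164.

+0.16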